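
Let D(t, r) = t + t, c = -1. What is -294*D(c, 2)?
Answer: 588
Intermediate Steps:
D(t, r) = 2*t
-294*D(c, 2) = -588*(-1) = -294*(-2) = 588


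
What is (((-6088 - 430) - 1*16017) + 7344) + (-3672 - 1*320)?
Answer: -19183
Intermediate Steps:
(((-6088 - 430) - 1*16017) + 7344) + (-3672 - 1*320) = ((-6518 - 16017) + 7344) + (-3672 - 320) = (-22535 + 7344) - 3992 = -15191 - 3992 = -19183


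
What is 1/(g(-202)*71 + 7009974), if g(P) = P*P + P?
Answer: 1/9892716 ≈ 1.0108e-7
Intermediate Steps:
g(P) = P + P**2 (g(P) = P**2 + P = P + P**2)
1/(g(-202)*71 + 7009974) = 1/(-202*(1 - 202)*71 + 7009974) = 1/(-202*(-201)*71 + 7009974) = 1/(40602*71 + 7009974) = 1/(2882742 + 7009974) = 1/9892716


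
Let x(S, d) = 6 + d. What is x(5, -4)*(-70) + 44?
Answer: -96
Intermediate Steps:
x(5, -4)*(-70) + 44 = (6 - 4)*(-70) + 44 = 2*(-70) + 44 = -140 + 44 = -96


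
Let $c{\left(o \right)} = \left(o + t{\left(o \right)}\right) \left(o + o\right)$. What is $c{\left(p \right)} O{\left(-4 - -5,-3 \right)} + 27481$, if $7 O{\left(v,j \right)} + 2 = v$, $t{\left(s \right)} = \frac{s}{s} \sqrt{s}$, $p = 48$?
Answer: $\frac{187759}{7} - \frac{384 \sqrt{3}}{7} \approx 26728.0$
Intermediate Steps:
$t{\left(s \right)} = \sqrt{s}$ ($t{\left(s \right)} = 1 \sqrt{s} = \sqrt{s}$)
$c{\left(o \right)} = 2 o \left(o + \sqrt{o}\right)$ ($c{\left(o \right)} = \left(o + \sqrt{o}\right) \left(o + o\right) = \left(o + \sqrt{o}\right) 2 o = 2 o \left(o + \sqrt{o}\right)$)
$O{\left(v,j \right)} = - \frac{2}{7} + \frac{v}{7}$
$c{\left(p \right)} O{\left(-4 - -5,-3 \right)} + 27481 = 2 \cdot 48 \left(48 + \sqrt{48}\right) \left(- \frac{2}{7} + \frac{-4 - -5}{7}\right) + 27481 = 2 \cdot 48 \left(48 + 4 \sqrt{3}\right) \left(- \frac{2}{7} + \frac{-4 + 5}{7}\right) + 27481 = \left(4608 + 384 \sqrt{3}\right) \left(- \frac{2}{7} + \frac{1}{7} \cdot 1\right) + 27481 = \left(4608 + 384 \sqrt{3}\right) \left(- \frac{2}{7} + \frac{1}{7}\right) + 27481 = \left(4608 + 384 \sqrt{3}\right) \left(- \frac{1}{7}\right) + 27481 = \left(- \frac{4608}{7} - \frac{384 \sqrt{3}}{7}\right) + 27481 = \frac{187759}{7} - \frac{384 \sqrt{3}}{7}$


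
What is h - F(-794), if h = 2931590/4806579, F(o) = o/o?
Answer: -1874989/4806579 ≈ -0.39009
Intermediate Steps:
F(o) = 1
h = 2931590/4806579 (h = 2931590*(1/4806579) = 2931590/4806579 ≈ 0.60991)
h - F(-794) = 2931590/4806579 - 1*1 = 2931590/4806579 - 1 = -1874989/4806579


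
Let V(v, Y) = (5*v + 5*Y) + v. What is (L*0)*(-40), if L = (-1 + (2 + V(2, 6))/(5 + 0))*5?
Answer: 0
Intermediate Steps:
V(v, Y) = 5*Y + 6*v (V(v, Y) = (5*Y + 5*v) + v = 5*Y + 6*v)
L = 39 (L = (-1 + (2 + (5*6 + 6*2))/(5 + 0))*5 = (-1 + (2 + (30 + 12))/5)*5 = (-1 + (2 + 42)*(⅕))*5 = (-1 + 44*(⅕))*5 = (-1 + 44/5)*5 = (39/5)*5 = 39)
(L*0)*(-40) = (39*0)*(-40) = 0*(-40) = 0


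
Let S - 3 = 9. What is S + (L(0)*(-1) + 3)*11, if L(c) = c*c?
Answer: 45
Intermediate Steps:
L(c) = c²
S = 12 (S = 3 + 9 = 12)
S + (L(0)*(-1) + 3)*11 = 12 + (0²*(-1) + 3)*11 = 12 + (0*(-1) + 3)*11 = 12 + (0 + 3)*11 = 12 + 3*11 = 12 + 33 = 45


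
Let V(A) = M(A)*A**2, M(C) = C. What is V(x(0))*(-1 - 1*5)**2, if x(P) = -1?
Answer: -36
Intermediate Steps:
V(A) = A**3 (V(A) = A*A**2 = A**3)
V(x(0))*(-1 - 1*5)**2 = (-1)**3*(-1 - 1*5)**2 = -(-1 - 5)**2 = -1*(-6)**2 = -1*36 = -36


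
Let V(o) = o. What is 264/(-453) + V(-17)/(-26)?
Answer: 279/3926 ≈ 0.071065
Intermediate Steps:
264/(-453) + V(-17)/(-26) = 264/(-453) - 17/(-26) = 264*(-1/453) - 17*(-1/26) = -88/151 + 17/26 = 279/3926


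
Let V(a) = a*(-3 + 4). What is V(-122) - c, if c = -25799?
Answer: 25677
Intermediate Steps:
V(a) = a (V(a) = a*1 = a)
V(-122) - c = -122 - 1*(-25799) = -122 + 25799 = 25677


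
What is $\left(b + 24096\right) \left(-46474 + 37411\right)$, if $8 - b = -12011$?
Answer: $-327310245$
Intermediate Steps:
$b = 12019$ ($b = 8 - -12011 = 8 + 12011 = 12019$)
$\left(b + 24096\right) \left(-46474 + 37411\right) = \left(12019 + 24096\right) \left(-46474 + 37411\right) = 36115 \left(-9063\right) = -327310245$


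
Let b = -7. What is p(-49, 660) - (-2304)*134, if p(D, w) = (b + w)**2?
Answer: 735145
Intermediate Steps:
p(D, w) = (-7 + w)**2
p(-49, 660) - (-2304)*134 = (-7 + 660)**2 - (-2304)*134 = 653**2 - 1*(-308736) = 426409 + 308736 = 735145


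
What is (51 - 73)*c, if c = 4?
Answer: -88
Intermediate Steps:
(51 - 73)*c = (51 - 73)*4 = -22*4 = -88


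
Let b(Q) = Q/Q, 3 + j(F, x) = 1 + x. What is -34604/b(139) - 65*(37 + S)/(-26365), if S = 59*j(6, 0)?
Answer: -182467945/5273 ≈ -34604.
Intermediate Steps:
j(F, x) = -2 + x (j(F, x) = -3 + (1 + x) = -2 + x)
b(Q) = 1
S = -118 (S = 59*(-2 + 0) = 59*(-2) = -118)
-34604/b(139) - 65*(37 + S)/(-26365) = -34604/1 - 65*(37 - 118)/(-26365) = -34604*1 - 65*(-81)*(-1/26365) = -34604 + 5265*(-1/26365) = -34604 - 1053/5273 = -182467945/5273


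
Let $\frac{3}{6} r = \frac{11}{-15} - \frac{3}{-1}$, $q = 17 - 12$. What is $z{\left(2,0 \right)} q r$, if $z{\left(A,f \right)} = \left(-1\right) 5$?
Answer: $- \frac{340}{3} \approx -113.33$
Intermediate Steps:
$q = 5$ ($q = 17 - 12 = 5$)
$z{\left(A,f \right)} = -5$
$r = \frac{68}{15}$ ($r = 2 \left(\frac{11}{-15} - \frac{3}{-1}\right) = 2 \left(11 \left(- \frac{1}{15}\right) - -3\right) = 2 \left(- \frac{11}{15} + 3\right) = 2 \cdot \frac{34}{15} = \frac{68}{15} \approx 4.5333$)
$z{\left(2,0 \right)} q r = \left(-5\right) 5 \cdot \frac{68}{15} = \left(-25\right) \frac{68}{15} = - \frac{340}{3}$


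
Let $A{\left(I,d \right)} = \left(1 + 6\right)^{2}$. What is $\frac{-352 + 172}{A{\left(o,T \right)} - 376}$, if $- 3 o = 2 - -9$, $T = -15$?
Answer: $\frac{60}{109} \approx 0.55046$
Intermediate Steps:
$o = - \frac{11}{3}$ ($o = - \frac{2 - -9}{3} = - \frac{2 + 9}{3} = \left(- \frac{1}{3}\right) 11 = - \frac{11}{3} \approx -3.6667$)
$A{\left(I,d \right)} = 49$ ($A{\left(I,d \right)} = 7^{2} = 49$)
$\frac{-352 + 172}{A{\left(o,T \right)} - 376} = \frac{-352 + 172}{49 - 376} = - \frac{180}{-327} = \left(-180\right) \left(- \frac{1}{327}\right) = \frac{60}{109}$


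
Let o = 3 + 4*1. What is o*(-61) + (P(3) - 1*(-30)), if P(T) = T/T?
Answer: -396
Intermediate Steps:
P(T) = 1
o = 7 (o = 3 + 4 = 7)
o*(-61) + (P(3) - 1*(-30)) = 7*(-61) + (1 - 1*(-30)) = -427 + (1 + 30) = -427 + 31 = -396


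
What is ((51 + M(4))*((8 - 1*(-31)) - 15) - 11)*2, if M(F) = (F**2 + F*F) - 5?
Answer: 3722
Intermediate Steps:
M(F) = -5 + 2*F**2 (M(F) = (F**2 + F**2) - 5 = 2*F**2 - 5 = -5 + 2*F**2)
((51 + M(4))*((8 - 1*(-31)) - 15) - 11)*2 = ((51 + (-5 + 2*4**2))*((8 - 1*(-31)) - 15) - 11)*2 = ((51 + (-5 + 2*16))*((8 + 31) - 15) - 11)*2 = ((51 + (-5 + 32))*(39 - 15) - 11)*2 = ((51 + 27)*24 - 11)*2 = (78*24 - 11)*2 = (1872 - 11)*2 = 1861*2 = 3722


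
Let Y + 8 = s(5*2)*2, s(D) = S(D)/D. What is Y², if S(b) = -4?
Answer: 1936/25 ≈ 77.440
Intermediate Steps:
s(D) = -4/D
Y = -44/5 (Y = -8 - 4/(5*2)*2 = -8 - 4/10*2 = -8 - 4*⅒*2 = -8 - ⅖*2 = -8 - ⅘ = -44/5 ≈ -8.8000)
Y² = (-44/5)² = 1936/25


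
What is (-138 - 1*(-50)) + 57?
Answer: -31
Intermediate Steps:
(-138 - 1*(-50)) + 57 = (-138 + 50) + 57 = -88 + 57 = -31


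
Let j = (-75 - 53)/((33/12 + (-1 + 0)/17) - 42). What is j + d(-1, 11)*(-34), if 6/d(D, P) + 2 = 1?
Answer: 553996/2673 ≈ 207.26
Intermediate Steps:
d(D, P) = -6 (d(D, P) = 6/(-2 + 1) = 6/(-1) = 6*(-1) = -6)
j = 8704/2673 (j = -128/((33*(1/12) - 1*1/17) - 42) = -128/((11/4 - 1/17) - 42) = -128/(183/68 - 42) = -128/(-2673/68) = -128*(-68/2673) = 8704/2673 ≈ 3.2563)
j + d(-1, 11)*(-34) = 8704/2673 - 6*(-34) = 8704/2673 + 204 = 553996/2673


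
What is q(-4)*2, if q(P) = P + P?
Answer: -16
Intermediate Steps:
q(P) = 2*P
q(-4)*2 = (2*(-4))*2 = -8*2 = -16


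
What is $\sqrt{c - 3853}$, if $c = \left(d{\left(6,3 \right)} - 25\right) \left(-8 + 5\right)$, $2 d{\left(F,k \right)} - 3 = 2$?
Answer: $\frac{i \sqrt{15142}}{2} \approx 61.526 i$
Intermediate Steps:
$d{\left(F,k \right)} = \frac{5}{2}$ ($d{\left(F,k \right)} = \frac{3}{2} + \frac{1}{2} \cdot 2 = \frac{3}{2} + 1 = \frac{5}{2}$)
$c = \frac{135}{2}$ ($c = \left(\frac{5}{2} - 25\right) \left(-8 + 5\right) = \left(- \frac{45}{2}\right) \left(-3\right) = \frac{135}{2} \approx 67.5$)
$\sqrt{c - 3853} = \sqrt{\frac{135}{2} - 3853} = \sqrt{- \frac{7571}{2}} = \frac{i \sqrt{15142}}{2}$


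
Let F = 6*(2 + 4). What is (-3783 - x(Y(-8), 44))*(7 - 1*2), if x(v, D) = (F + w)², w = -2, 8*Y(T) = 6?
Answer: -24695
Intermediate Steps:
Y(T) = ¾ (Y(T) = (⅛)*6 = ¾)
F = 36 (F = 6*6 = 36)
x(v, D) = 1156 (x(v, D) = (36 - 2)² = 34² = 1156)
(-3783 - x(Y(-8), 44))*(7 - 1*2) = (-3783 - 1*1156)*(7 - 1*2) = (-3783 - 1156)*(7 - 2) = -4939*5 = -24695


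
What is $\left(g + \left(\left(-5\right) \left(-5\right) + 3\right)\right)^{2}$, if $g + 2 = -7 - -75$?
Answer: $8836$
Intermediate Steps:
$g = 66$ ($g = -2 - -68 = -2 + \left(-7 + 75\right) = -2 + 68 = 66$)
$\left(g + \left(\left(-5\right) \left(-5\right) + 3\right)\right)^{2} = \left(66 + \left(\left(-5\right) \left(-5\right) + 3\right)\right)^{2} = \left(66 + \left(25 + 3\right)\right)^{2} = \left(66 + 28\right)^{2} = 94^{2} = 8836$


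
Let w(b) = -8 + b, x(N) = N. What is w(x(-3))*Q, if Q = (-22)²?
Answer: -5324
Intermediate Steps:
Q = 484
w(x(-3))*Q = (-8 - 3)*484 = -11*484 = -5324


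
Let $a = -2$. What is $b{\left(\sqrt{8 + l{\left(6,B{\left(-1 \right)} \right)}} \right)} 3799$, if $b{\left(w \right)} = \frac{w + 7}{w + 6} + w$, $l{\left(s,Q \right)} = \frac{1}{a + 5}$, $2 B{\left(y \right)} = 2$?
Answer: $\frac{383699}{83} + \frac{1519600 \sqrt{3}}{249} \approx 15193.0$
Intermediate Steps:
$B{\left(y \right)} = 1$ ($B{\left(y \right)} = \frac{1}{2} \cdot 2 = 1$)
$l{\left(s,Q \right)} = \frac{1}{3}$ ($l{\left(s,Q \right)} = \frac{1}{-2 + 5} = \frac{1}{3}$)
$b{\left(w \right)} = w + \frac{7 + w}{6 + w}$ ($b{\left(w \right)} = \frac{7 + w}{6 + w} + w = w + \frac{7 + w}{6 + w}$)
$b{\left(\sqrt{8 + l{\left(6,B{\left(-1 \right)} \right)}} \right)} 3799 = \frac{7 + \left(\sqrt{8 + \frac{1}{3}}\right)^{2} + 7 \sqrt{8 + \frac{1}{3}}}{6 + \sqrt{8 + \frac{1}{3}}} \cdot 3799 = \frac{7 + \left(\sqrt{\frac{25}{3}}\right)^{2} + 7 \sqrt{\frac{25}{3}}}{6 + \sqrt{\frac{25}{3}}} \cdot 3799 = \frac{7 + \left(\frac{5 \sqrt{3}}{3}\right)^{2} + 7 \frac{5 \sqrt{3}}{3}}{6 + \frac{5 \sqrt{3}}{3}} \cdot 3799 = \frac{7 + \frac{25}{3} + \frac{35 \sqrt{3}}{3}}{6 + \frac{5 \sqrt{3}}{3}} \cdot 3799 = \frac{\frac{46}{3} + \frac{35 \sqrt{3}}{3}}{6 + \frac{5 \sqrt{3}}{3}} \cdot 3799 = \frac{3799 \left(\frac{46}{3} + \frac{35 \sqrt{3}}{3}\right)}{6 + \frac{5 \sqrt{3}}{3}}$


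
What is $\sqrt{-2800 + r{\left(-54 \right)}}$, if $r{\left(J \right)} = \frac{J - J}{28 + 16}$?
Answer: $20 i \sqrt{7} \approx 52.915 i$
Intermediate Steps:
$r{\left(J \right)} = 0$ ($r{\left(J \right)} = \frac{0}{44} = 0 \cdot \frac{1}{44} = 0$)
$\sqrt{-2800 + r{\left(-54 \right)}} = \sqrt{-2800 + 0} = \sqrt{-2800} = 20 i \sqrt{7}$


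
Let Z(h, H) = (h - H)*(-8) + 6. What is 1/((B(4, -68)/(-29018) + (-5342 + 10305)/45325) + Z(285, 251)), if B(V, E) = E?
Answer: -93945775/24979069119 ≈ -0.0037610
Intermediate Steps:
Z(h, H) = 6 - 8*h + 8*H (Z(h, H) = (-8*h + 8*H) + 6 = 6 - 8*h + 8*H)
1/((B(4, -68)/(-29018) + (-5342 + 10305)/45325) + Z(285, 251)) = 1/((-68/(-29018) + (-5342 + 10305)/45325) + (6 - 8*285 + 8*251)) = 1/((-68*(-1/29018) + 4963*(1/45325)) + (6 - 2280 + 2008)) = 1/((34/14509 + 709/6475) - 266) = 1/(10507031/93945775 - 266) = 1/(-24979069119/93945775) = -93945775/24979069119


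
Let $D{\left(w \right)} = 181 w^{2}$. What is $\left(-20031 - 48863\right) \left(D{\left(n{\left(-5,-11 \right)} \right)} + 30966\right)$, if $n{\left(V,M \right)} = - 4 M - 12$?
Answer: $-14902461140$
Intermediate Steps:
$n{\left(V,M \right)} = -12 - 4 M$
$\left(-20031 - 48863\right) \left(D{\left(n{\left(-5,-11 \right)} \right)} + 30966\right) = \left(-20031 - 48863\right) \left(181 \left(-12 - -44\right)^{2} + 30966\right) = - 68894 \left(181 \left(-12 + 44\right)^{2} + 30966\right) = - 68894 \left(181 \cdot 32^{2} + 30966\right) = - 68894 \left(181 \cdot 1024 + 30966\right) = - 68894 \left(185344 + 30966\right) = \left(-68894\right) 216310 = -14902461140$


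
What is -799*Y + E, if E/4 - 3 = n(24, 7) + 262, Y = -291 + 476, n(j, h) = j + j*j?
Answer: -144355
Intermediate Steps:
n(j, h) = j + j²
Y = 185
E = 3460 (E = 12 + 4*(24*(1 + 24) + 262) = 12 + 4*(24*25 + 262) = 12 + 4*(600 + 262) = 12 + 4*862 = 12 + 3448 = 3460)
-799*Y + E = -799*185 + 3460 = -147815 + 3460 = -144355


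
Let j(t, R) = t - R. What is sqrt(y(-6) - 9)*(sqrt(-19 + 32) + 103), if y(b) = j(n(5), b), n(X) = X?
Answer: sqrt(2)*(103 + sqrt(13)) ≈ 150.76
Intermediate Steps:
y(b) = 5 - b
sqrt(y(-6) - 9)*(sqrt(-19 + 32) + 103) = sqrt((5 - 1*(-6)) - 9)*(sqrt(-19 + 32) + 103) = sqrt((5 + 6) - 9)*(sqrt(13) + 103) = sqrt(11 - 9)*(103 + sqrt(13)) = sqrt(2)*(103 + sqrt(13))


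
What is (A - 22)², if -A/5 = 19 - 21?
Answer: 144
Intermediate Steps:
A = 10 (A = -5*(19 - 21) = -5*(-2) = 10)
(A - 22)² = (10 - 22)² = (-12)² = 144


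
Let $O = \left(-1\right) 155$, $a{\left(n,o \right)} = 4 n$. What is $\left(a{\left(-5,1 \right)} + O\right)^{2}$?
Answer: $30625$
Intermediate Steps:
$O = -155$
$\left(a{\left(-5,1 \right)} + O\right)^{2} = \left(4 \left(-5\right) - 155\right)^{2} = \left(-20 - 155\right)^{2} = \left(-175\right)^{2} = 30625$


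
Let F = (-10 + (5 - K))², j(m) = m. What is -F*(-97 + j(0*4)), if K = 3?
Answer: 6208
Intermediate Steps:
F = 64 (F = (-10 + (5 - 1*3))² = (-10 + (5 - 3))² = (-10 + 2)² = (-8)² = 64)
-F*(-97 + j(0*4)) = -64*(-97 + 0*4) = -64*(-97 + 0) = -64*(-97) = -1*(-6208) = 6208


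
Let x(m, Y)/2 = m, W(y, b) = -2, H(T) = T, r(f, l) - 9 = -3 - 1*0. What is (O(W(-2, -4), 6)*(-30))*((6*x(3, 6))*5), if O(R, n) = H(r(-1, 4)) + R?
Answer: -21600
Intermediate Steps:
r(f, l) = 6 (r(f, l) = 9 + (-3 - 1*0) = 9 + (-3 + 0) = 9 - 3 = 6)
x(m, Y) = 2*m
O(R, n) = 6 + R
(O(W(-2, -4), 6)*(-30))*((6*x(3, 6))*5) = ((6 - 2)*(-30))*((6*(2*3))*5) = (4*(-30))*((6*6)*5) = -4320*5 = -120*180 = -21600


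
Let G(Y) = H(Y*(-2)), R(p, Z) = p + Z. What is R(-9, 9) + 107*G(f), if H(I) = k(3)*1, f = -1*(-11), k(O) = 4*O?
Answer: 1284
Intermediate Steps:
R(p, Z) = Z + p
f = 11
H(I) = 12 (H(I) = (4*3)*1 = 12*1 = 12)
G(Y) = 12
R(-9, 9) + 107*G(f) = (9 - 9) + 107*12 = 0 + 1284 = 1284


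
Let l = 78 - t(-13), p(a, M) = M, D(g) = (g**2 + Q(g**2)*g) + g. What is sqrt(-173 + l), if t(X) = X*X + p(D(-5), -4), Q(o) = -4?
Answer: 2*I*sqrt(65) ≈ 16.125*I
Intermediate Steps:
D(g) = g**2 - 3*g (D(g) = (g**2 - 4*g) + g = g**2 - 3*g)
t(X) = -4 + X**2 (t(X) = X*X - 4 = X**2 - 4 = -4 + X**2)
l = -87 (l = 78 - (-4 + (-13)**2) = 78 - (-4 + 169) = 78 - 1*165 = 78 - 165 = -87)
sqrt(-173 + l) = sqrt(-173 - 87) = sqrt(-260) = 2*I*sqrt(65)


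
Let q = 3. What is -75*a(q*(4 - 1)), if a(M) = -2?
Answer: 150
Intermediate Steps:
-75*a(q*(4 - 1)) = -75*(-2) = 150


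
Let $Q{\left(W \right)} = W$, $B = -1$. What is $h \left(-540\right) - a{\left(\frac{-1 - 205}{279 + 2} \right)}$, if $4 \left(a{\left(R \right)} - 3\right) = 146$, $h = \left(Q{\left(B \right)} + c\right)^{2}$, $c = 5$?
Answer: $- \frac{17359}{2} \approx -8679.5$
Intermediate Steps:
$h = 16$ ($h = \left(-1 + 5\right)^{2} = 4^{2} = 16$)
$a{\left(R \right)} = \frac{79}{2}$ ($a{\left(R \right)} = 3 + \frac{1}{4} \cdot 146 = 3 + \frac{73}{2} = \frac{79}{2}$)
$h \left(-540\right) - a{\left(\frac{-1 - 205}{279 + 2} \right)} = 16 \left(-540\right) - \frac{79}{2} = -8640 - \frac{79}{2} = - \frac{17359}{2}$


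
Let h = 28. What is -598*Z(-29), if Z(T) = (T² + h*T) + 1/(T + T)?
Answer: -502619/29 ≈ -17332.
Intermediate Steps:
Z(T) = T² + 1/(2*T) + 28*T (Z(T) = (T² + 28*T) + 1/(T + T) = (T² + 28*T) + 1/(2*T) = T² + 1/(2*T) + 28*T)
-598*Z(-29) = -598*((-29)² + (½)/(-29) + 28*(-29)) = -598*(841 + (½)*(-1/29) - 812) = -598*(841 - 1/58 - 812) = -598*1681/58 = -502619/29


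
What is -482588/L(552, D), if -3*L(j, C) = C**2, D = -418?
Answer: 361941/43681 ≈ 8.2860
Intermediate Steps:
L(j, C) = -C**2/3
-482588/L(552, D) = -482588/((-1/3*(-418)**2)) = -482588/((-1/3*174724)) = -482588/(-174724/3) = -482588*(-3/174724) = 361941/43681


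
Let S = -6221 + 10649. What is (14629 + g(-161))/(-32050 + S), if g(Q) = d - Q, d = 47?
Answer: -14837/27622 ≈ -0.53714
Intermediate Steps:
S = 4428
g(Q) = 47 - Q
(14629 + g(-161))/(-32050 + S) = (14629 + (47 - 1*(-161)))/(-32050 + 4428) = (14629 + (47 + 161))/(-27622) = (14629 + 208)*(-1/27622) = 14837*(-1/27622) = -14837/27622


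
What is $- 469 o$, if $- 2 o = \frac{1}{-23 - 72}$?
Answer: $- \frac{469}{190} \approx -2.4684$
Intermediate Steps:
$o = \frac{1}{190}$ ($o = - \frac{1}{2 \left(-23 - 72\right)} = - \frac{1}{2 \left(-95\right)} = \left(- \frac{1}{2}\right) \left(- \frac{1}{95}\right) = \frac{1}{190} \approx 0.0052632$)
$- 469 o = \left(-469\right) \frac{1}{190} = - \frac{469}{190}$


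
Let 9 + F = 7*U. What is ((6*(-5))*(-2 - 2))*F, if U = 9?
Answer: 6480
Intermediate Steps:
F = 54 (F = -9 + 7*9 = -9 + 63 = 54)
((6*(-5))*(-2 - 2))*F = ((6*(-5))*(-2 - 2))*54 = -30*(-4)*54 = 120*54 = 6480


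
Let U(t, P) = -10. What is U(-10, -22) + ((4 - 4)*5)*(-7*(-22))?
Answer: -10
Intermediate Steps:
U(-10, -22) + ((4 - 4)*5)*(-7*(-22)) = -10 + ((4 - 4)*5)*(-7*(-22)) = -10 + (0*5)*154 = -10 + 0*154 = -10 + 0 = -10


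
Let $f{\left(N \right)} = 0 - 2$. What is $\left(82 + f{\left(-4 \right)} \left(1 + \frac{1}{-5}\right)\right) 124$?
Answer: $\frac{49848}{5} \approx 9969.6$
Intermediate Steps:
$f{\left(N \right)} = -2$
$\left(82 + f{\left(-4 \right)} \left(1 + \frac{1}{-5}\right)\right) 124 = \left(82 - 2 \left(1 + \frac{1}{-5}\right)\right) 124 = \left(82 - 2 \left(1 - \frac{1}{5}\right)\right) 124 = \left(82 - \frac{8}{5}\right) 124 = \frac{402}{5} \cdot 124 = \frac{49848}{5}$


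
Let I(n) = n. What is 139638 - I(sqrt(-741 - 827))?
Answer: 139638 - 28*I*sqrt(2) ≈ 1.3964e+5 - 39.598*I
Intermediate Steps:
139638 - I(sqrt(-741 - 827)) = 139638 - sqrt(-741 - 827) = 139638 - sqrt(-1568) = 139638 - 28*I*sqrt(2)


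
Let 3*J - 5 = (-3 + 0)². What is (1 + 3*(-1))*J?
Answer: -28/3 ≈ -9.3333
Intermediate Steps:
J = 14/3 (J = 5/3 + (-3 + 0)²/3 = 5/3 + (⅓)*(-3)² = 5/3 + (⅓)*9 = 5/3 + 3 = 14/3 ≈ 4.6667)
(1 + 3*(-1))*J = (1 + 3*(-1))*(14/3) = (1 - 3)*(14/3) = -2*14/3 = -28/3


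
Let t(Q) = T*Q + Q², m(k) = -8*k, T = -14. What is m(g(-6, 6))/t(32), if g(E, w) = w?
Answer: -1/12 ≈ -0.083333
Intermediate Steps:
t(Q) = Q² - 14*Q (t(Q) = -14*Q + Q² = Q² - 14*Q)
m(g(-6, 6))/t(32) = (-8*6)/((32*(-14 + 32))) = -48/(32*18) = -48/576 = -48*1/576 = -1/12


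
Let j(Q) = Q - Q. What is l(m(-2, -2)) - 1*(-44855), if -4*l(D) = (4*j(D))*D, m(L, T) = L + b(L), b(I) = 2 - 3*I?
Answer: 44855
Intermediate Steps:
m(L, T) = 2 - 2*L (m(L, T) = L + (2 - 3*L) = 2 - 2*L)
j(Q) = 0
l(D) = 0 (l(D) = -4*0*D/4 = -0*D = -¼*0 = 0)
l(m(-2, -2)) - 1*(-44855) = 0 - 1*(-44855) = 0 + 44855 = 44855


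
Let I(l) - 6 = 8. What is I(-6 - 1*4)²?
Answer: 196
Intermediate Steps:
I(l) = 14 (I(l) = 6 + 8 = 14)
I(-6 - 1*4)² = 14² = 196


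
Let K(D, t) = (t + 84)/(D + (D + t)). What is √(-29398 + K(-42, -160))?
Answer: 117*I*√7991/61 ≈ 171.46*I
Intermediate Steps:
K(D, t) = (84 + t)/(t + 2*D)
√(-29398 + K(-42, -160)) = √(-29398 + (84 - 160)/(-160 + 2*(-42))) = √(-29398 - 76/(-160 - 84)) = √(-29398 - 76/(-244)) = √(-29398 - 1/244*(-76)) = √(-29398 + 19/61) = √(-1793259/61) = 117*I*√7991/61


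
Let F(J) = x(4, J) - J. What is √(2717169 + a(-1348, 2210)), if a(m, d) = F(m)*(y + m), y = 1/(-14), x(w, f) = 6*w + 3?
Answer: √169259874/14 ≈ 929.29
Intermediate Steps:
x(w, f) = 3 + 6*w
y = -1/14 ≈ -0.071429
F(J) = 27 - J (F(J) = (3 + 6*4) - J = (3 + 24) - J = 27 - J)
a(m, d) = (27 - m)*(-1/14 + m)
√(2717169 + a(-1348, 2210)) = √(2717169 - (-1 + 14*(-1348))*(-27 - 1348)/14) = √(2717169 - 1/14*(-1 - 18872)*(-1375)) = √(2717169 - 1/14*(-18873)*(-1375)) = √(2717169 - 25950375/14) = √(12089991/14) = √169259874/14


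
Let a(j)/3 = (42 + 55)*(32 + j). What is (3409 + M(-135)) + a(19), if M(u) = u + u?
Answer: 17980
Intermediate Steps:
M(u) = 2*u
a(j) = 9312 + 291*j (a(j) = 3*((42 + 55)*(32 + j)) = 3*(97*(32 + j)) = 3*(3104 + 97*j) = 9312 + 291*j)
(3409 + M(-135)) + a(19) = (3409 + 2*(-135)) + (9312 + 291*19) = (3409 - 270) + (9312 + 5529) = 3139 + 14841 = 17980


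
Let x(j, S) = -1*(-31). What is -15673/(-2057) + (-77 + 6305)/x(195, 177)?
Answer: 13296859/63767 ≈ 208.52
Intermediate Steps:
x(j, S) = 31
-15673/(-2057) + (-77 + 6305)/x(195, 177) = -15673/(-2057) + (-77 + 6305)/31 = -15673*(-1/2057) + 6228*(1/31) = 15673/2057 + 6228/31 = 13296859/63767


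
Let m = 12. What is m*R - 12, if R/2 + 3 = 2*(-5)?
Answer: -324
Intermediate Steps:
R = -26 (R = -6 + 2*(2*(-5)) = -6 + 2*(-10) = -6 - 20 = -26)
m*R - 12 = 12*(-26) - 12 = -312 - 12 = -324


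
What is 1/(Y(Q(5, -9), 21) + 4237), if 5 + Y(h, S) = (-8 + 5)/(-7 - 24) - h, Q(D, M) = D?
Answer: 31/131040 ≈ 0.00023657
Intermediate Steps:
Y(h, S) = -152/31 - h (Y(h, S) = -5 + ((-8 + 5)/(-7 - 24) - h) = -5 + (-3/(-31) - h) = -5 + (-3*(-1/31) - h) = -5 + (3/31 - h) = -152/31 - h)
1/(Y(Q(5, -9), 21) + 4237) = 1/((-152/31 - 1*5) + 4237) = 1/((-152/31 - 5) + 4237) = 1/(-307/31 + 4237) = 1/(131040/31) = 31/131040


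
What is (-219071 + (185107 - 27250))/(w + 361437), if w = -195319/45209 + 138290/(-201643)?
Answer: -279015811190909/1647421193650196 ≈ -0.16937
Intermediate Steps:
w = -45636661727/9116078387 (w = -195319*1/45209 + 138290*(-1/201643) = -195319/45209 - 138290/201643 = -45636661727/9116078387 ≈ -5.0062)
(-219071 + (185107 - 27250))/(w + 361437) = (-219071 + (185107 - 27250))/(-45636661727/9116078387 + 361437) = (-219071 + 157857)/(3294842387300392/9116078387) = -61214*9116078387/3294842387300392 = -279015811190909/1647421193650196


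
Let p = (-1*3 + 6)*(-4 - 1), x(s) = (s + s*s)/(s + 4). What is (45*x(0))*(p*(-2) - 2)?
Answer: 0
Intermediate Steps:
x(s) = (s + s**2)/(4 + s)
p = -15 (p = (-3 + 6)*(-5) = 3*(-5) = -15)
(45*x(0))*(p*(-2) - 2) = (45*(0*(1 + 0)/(4 + 0)))*(-15*(-2) - 2) = (45*(0*1/4))*(30 - 2) = (45*(0*(1/4)*1))*28 = (45*0)*28 = 0*28 = 0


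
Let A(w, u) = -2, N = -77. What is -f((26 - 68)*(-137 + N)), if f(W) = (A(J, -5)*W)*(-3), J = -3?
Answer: -53928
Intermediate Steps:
f(W) = 6*W (f(W) = -2*W*(-3) = 6*W)
-f((26 - 68)*(-137 + N)) = -6*(26 - 68)*(-137 - 77) = -6*(-42*(-214)) = -6*8988 = -1*53928 = -53928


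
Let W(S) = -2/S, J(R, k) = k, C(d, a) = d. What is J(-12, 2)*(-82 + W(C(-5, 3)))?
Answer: -816/5 ≈ -163.20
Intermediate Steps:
J(-12, 2)*(-82 + W(C(-5, 3))) = 2*(-82 - 2/(-5)) = 2*(-82 - 2*(-⅕)) = 2*(-82 + ⅖) = 2*(-408/5) = -816/5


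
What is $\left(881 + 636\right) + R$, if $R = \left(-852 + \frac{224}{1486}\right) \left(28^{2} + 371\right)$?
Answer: $- \frac{729900089}{743} \approx -9.8237 \cdot 10^{5}$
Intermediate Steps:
$R = - \frac{731027220}{743}$ ($R = \left(-852 + 224 \cdot \frac{1}{1486}\right) \left(784 + 371\right) = \left(-852 + \frac{112}{743}\right) 1155 = \left(- \frac{632924}{743}\right) 1155 = - \frac{731027220}{743} \approx -9.8389 \cdot 10^{5}$)
$\left(881 + 636\right) + R = \left(881 + 636\right) - \frac{731027220}{743} = 1517 - \frac{731027220}{743} = - \frac{729900089}{743}$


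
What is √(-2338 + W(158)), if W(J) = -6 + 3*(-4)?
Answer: 2*I*√589 ≈ 48.539*I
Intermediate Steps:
W(J) = -18 (W(J) = -6 - 12 = -18)
√(-2338 + W(158)) = √(-2338 - 18) = √(-2356) = 2*I*√589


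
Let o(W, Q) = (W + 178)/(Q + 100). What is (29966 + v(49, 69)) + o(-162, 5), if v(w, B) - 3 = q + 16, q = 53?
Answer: 3154006/105 ≈ 30038.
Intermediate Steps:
v(w, B) = 72 (v(w, B) = 3 + (53 + 16) = 3 + 69 = 72)
o(W, Q) = (178 + W)/(100 + Q)
(29966 + v(49, 69)) + o(-162, 5) = (29966 + 72) + (178 - 162)/(100 + 5) = 30038 + 16/105 = 3154006/105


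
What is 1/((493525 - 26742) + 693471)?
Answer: 1/1160254 ≈ 8.6188e-7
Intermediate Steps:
1/((493525 - 26742) + 693471) = 1/(466783 + 693471) = 1/1160254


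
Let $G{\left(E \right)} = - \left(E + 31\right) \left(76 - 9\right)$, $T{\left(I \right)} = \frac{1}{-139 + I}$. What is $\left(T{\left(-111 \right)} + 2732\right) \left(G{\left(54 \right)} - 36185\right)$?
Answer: $- \frac{2860399812}{25} \approx -1.1442 \cdot 10^{8}$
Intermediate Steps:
$G{\left(E \right)} = -2077 - 67 E$ ($G{\left(E \right)} = - \left(31 + E\right) 67 = - (2077 + 67 E) = -2077 - 67 E$)
$\left(T{\left(-111 \right)} + 2732\right) \left(G{\left(54 \right)} - 36185\right) = \left(\frac{1}{-139 - 111} + 2732\right) \left(\left(-2077 - 3618\right) - 36185\right) = \left(\frac{1}{-250} + 2732\right) \left(\left(-2077 - 3618\right) - 36185\right) = \left(- \frac{1}{250} + 2732\right) \left(-5695 - 36185\right) = \frac{682999}{250} \left(-41880\right) = - \frac{2860399812}{25}$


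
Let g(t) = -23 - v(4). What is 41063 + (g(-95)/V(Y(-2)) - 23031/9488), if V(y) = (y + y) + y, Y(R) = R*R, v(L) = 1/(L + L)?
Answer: 2337386573/56928 ≈ 41059.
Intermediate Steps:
v(L) = 1/(2*L)
Y(R) = R²
g(t) = -185/8 (g(t) = -23 - 1/(2*4) = -23 - 1*⅛ = -23 - ⅛ = -185/8)
V(y) = 3*y (V(y) = 2*y + y = 3*y)
41063 + (g(-95)/V(Y(-2)) - 23031/9488) = 41063 + (-185/(8*(3*(-2)²)) - 23031/9488) = 41063 + (-185/(8*(3*4)) - 23031*1/9488) = 41063 + (-185/8/12 - 23031/9488) = 41063 + (-185/8*1/12 - 23031/9488) = 41063 + (-185/96 - 23031/9488) = 41063 - 247891/56928 = 2337386573/56928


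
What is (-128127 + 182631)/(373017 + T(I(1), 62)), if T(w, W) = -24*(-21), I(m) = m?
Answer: 18168/124507 ≈ 0.14592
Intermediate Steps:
T(w, W) = 504
(-128127 + 182631)/(373017 + T(I(1), 62)) = (-128127 + 182631)/(373017 + 504) = 54504/373521 = 54504*(1/373521) = 18168/124507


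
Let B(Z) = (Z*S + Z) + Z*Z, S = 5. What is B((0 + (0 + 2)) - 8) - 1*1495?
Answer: -1495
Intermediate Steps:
B(Z) = Z² + 6*Z (B(Z) = (Z*5 + Z) + Z*Z = (5*Z + Z) + Z² = 6*Z + Z² = Z² + 6*Z)
B((0 + (0 + 2)) - 8) - 1*1495 = ((0 + (0 + 2)) - 8)*(6 + ((0 + (0 + 2)) - 8)) - 1*1495 = ((0 + 2) - 8)*(6 + ((0 + 2) - 8)) - 1495 = (2 - 8)*(6 + (2 - 8)) - 1495 = -6*(6 - 6) - 1495 = -6*0 - 1495 = 0 - 1495 = -1495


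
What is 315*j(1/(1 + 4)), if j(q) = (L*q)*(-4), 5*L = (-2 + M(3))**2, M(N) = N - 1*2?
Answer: -252/5 ≈ -50.400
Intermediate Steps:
M(N) = -2 + N (M(N) = N - 2 = -2 + N)
L = 1/5 (L = (-2 + (-2 + 3))**2/5 = (-2 + 1)**2/5 = (1/5)*(-1)**2 = (1/5)*1 = 1/5 ≈ 0.20000)
j(q) = -4*q/5 (j(q) = (q/5)*(-4) = -4*q/5)
315*j(1/(1 + 4)) = 315*(-4/(5*(1 + 4))) = 315*(-4/5/5) = 315*(-4/5*1/5) = 315*(-4/25) = -252/5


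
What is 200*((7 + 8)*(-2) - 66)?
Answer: -19200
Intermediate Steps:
200*((7 + 8)*(-2) - 66) = 200*(15*(-2) - 66) = 200*(-30 - 66) = 200*(-96) = -19200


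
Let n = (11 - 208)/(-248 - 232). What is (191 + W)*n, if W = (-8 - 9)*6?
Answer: 17533/480 ≈ 36.527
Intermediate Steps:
n = 197/480 (n = -197/(-480) = -197*(-1/480) = 197/480 ≈ 0.41042)
W = -102 (W = -17*6 = -102)
(191 + W)*n = (191 - 102)*(197/480) = 89*(197/480) = 17533/480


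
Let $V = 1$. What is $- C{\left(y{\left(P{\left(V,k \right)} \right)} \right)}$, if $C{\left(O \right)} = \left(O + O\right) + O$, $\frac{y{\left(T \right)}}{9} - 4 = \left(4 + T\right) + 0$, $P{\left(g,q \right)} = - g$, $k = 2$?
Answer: $-189$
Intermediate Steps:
$y{\left(T \right)} = 72 + 9 T$ ($y{\left(T \right)} = 36 + 9 \left(\left(4 + T\right) + 0\right) = 36 + 9 \left(4 + T\right) = 36 + \left(36 + 9 T\right) = 72 + 9 T$)
$C{\left(O \right)} = 3 O$ ($C{\left(O \right)} = 2 O + O = 3 O$)
$- C{\left(y{\left(P{\left(V,k \right)} \right)} \right)} = - 3 \left(72 + 9 \left(\left(-1\right) 1\right)\right) = - 3 \left(72 + 9 \left(-1\right)\right) = - 3 \left(72 - 9\right) = - 3 \cdot 63 = \left(-1\right) 189 = -189$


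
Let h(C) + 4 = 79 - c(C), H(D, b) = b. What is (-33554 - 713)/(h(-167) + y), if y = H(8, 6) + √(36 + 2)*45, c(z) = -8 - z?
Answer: -445471/11811 - 171335*√38/7874 ≈ -171.85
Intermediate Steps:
h(C) = 83 + C (h(C) = -4 + (79 - (-8 - C)) = -4 + (79 + (8 + C)) = -4 + (87 + C) = 83 + C)
y = 6 + 45*√38 (y = 6 + √(36 + 2)*45 = 6 + √38*45 = 6 + 45*√38 ≈ 283.40)
(-33554 - 713)/(h(-167) + y) = (-33554 - 713)/((83 - 167) + (6 + 45*√38)) = -34267/(-84 + (6 + 45*√38)) = -34267/(-78 + 45*√38)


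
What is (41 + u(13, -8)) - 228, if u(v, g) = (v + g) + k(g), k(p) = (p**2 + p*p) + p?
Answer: -62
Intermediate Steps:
k(p) = p + 2*p**2 (k(p) = (p**2 + p**2) + p = 2*p**2 + p = p + 2*p**2)
u(v, g) = g + v + g*(1 + 2*g) (u(v, g) = (v + g) + g*(1 + 2*g) = (g + v) + g*(1 + 2*g) = g + v + g*(1 + 2*g))
(41 + u(13, -8)) - 228 = (41 + (-8 + 13 - 8*(1 + 2*(-8)))) - 228 = (41 + (-8 + 13 - 8*(1 - 16))) - 228 = (41 + (-8 + 13 - 8*(-15))) - 228 = (41 + (-8 + 13 + 120)) - 228 = (41 + 125) - 228 = 166 - 228 = -62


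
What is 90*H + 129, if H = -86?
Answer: -7611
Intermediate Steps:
90*H + 129 = 90*(-86) + 129 = -7740 + 129 = -7611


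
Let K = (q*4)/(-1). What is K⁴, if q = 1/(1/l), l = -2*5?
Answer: 2560000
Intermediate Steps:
l = -10
q = -10 (q = 1/(1/(-10)) = 1/(-⅒) = -10)
K = 40 (K = -10*4/(-1) = -40*(-1) = 40)
K⁴ = 40⁴ = 2560000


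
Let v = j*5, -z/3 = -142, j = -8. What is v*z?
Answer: -17040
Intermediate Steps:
z = 426 (z = -3*(-142) = 426)
v = -40 (v = -8*5 = -40)
v*z = -40*426 = -17040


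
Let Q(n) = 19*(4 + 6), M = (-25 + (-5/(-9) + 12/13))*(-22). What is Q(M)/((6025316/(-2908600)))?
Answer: -138158500/1506329 ≈ -91.719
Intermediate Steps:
M = 60544/117 (M = (-25 + (-5*(-1/9) + 12*(1/13)))*(-22) = (-25 + (5/9 + 12/13))*(-22) = (-25 + 173/117)*(-22) = -2752/117*(-22) = 60544/117 ≈ 517.47)
Q(n) = 190 (Q(n) = 19*10 = 190)
Q(M)/((6025316/(-2908600))) = 190/((6025316/(-2908600))) = 190/((6025316*(-1/2908600))) = 190/(-1506329/727150) = 190*(-727150/1506329) = -138158500/1506329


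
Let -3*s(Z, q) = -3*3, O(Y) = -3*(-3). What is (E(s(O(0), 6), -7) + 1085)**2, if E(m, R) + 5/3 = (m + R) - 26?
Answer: 9985600/9 ≈ 1.1095e+6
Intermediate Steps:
O(Y) = 9
s(Z, q) = 3 (s(Z, q) = -(-1)*3 = -1/3*(-9) = 3)
E(m, R) = -83/3 + R + m (E(m, R) = -5/3 + ((m + R) - 26) = -5/3 + ((R + m) - 26) = -5/3 + (-26 + R + m) = -83/3 + R + m)
(E(s(O(0), 6), -7) + 1085)**2 = ((-83/3 - 7 + 3) + 1085)**2 = (-95/3 + 1085)**2 = (3160/3)**2 = 9985600/9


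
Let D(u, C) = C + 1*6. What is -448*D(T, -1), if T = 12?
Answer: -2240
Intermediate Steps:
D(u, C) = 6 + C (D(u, C) = C + 6 = 6 + C)
-448*D(T, -1) = -448*(6 - 1) = -448*5 = -2240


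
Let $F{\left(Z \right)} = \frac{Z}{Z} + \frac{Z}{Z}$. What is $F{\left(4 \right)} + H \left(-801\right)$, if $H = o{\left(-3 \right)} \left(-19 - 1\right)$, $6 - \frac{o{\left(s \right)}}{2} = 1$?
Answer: $160202$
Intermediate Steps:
$o{\left(s \right)} = 10$ ($o{\left(s \right)} = 12 - 2 = 10$)
$F{\left(Z \right)} = 2$ ($F{\left(Z \right)} = 1 + 1 = 2$)
$H = -200$ ($H = 10 \left(-19 - 1\right) = 10 \left(-20\right) = -200$)
$F{\left(4 \right)} + H \left(-801\right) = 2 - -160200 = 2 + 160200 = 160202$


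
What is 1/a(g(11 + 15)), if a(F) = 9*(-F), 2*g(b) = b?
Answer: -1/117 ≈ -0.0085470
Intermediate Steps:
g(b) = b/2
a(F) = -9*F
1/a(g(11 + 15)) = 1/(-9*(11 + 15)/2) = 1/(-9*26/2) = 1/(-9*13) = 1/(-117) = -1/117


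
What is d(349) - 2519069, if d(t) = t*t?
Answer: -2397268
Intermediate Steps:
d(t) = t²
d(349) - 2519069 = 349² - 2519069 = 121801 - 2519069 = -2397268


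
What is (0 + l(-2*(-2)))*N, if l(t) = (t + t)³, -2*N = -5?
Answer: 1280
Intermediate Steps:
N = 5/2 (N = -½*(-5) = 5/2 ≈ 2.5000)
l(t) = 8*t³ (l(t) = (2*t)³ = 8*t³)
(0 + l(-2*(-2)))*N = (0 + 8*(-2*(-2))³)*(5/2) = (0 + 8*4³)*(5/2) = (0 + 8*64)*(5/2) = (0 + 512)*(5/2) = 512*(5/2) = 1280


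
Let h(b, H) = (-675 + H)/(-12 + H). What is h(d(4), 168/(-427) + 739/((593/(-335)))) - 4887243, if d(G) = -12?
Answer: -75995479713367/15549773 ≈ -4.8872e+6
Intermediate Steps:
h(b, H) = (-675 + H)/(-12 + H)
h(d(4), 168/(-427) + 739/((593/(-335)))) - 4887243 = (-675 + (168/(-427) + 739/((593/(-335)))))/(-12 + (168/(-427) + 739/((593/(-335))))) - 4887243 = (-675 + (168*(-1/427) + 739/((593*(-1/335)))))/(-12 + (168*(-1/427) + 739/((593*(-1/335))))) - 4887243 = (-675 + (-24/61 + 739/(-593/335)))/(-12 + (-24/61 + 739/(-593/335))) - 4887243 = (-675 + (-24/61 + 739*(-335/593)))/(-12 + (-24/61 + 739*(-335/593))) - 4887243 = (-675 + (-24/61 - 247565/593))/(-12 + (-24/61 - 247565/593)) - 4887243 = (-675 - 15115697/36173)/(-12 - 15115697/36173) - 4887243 = -39532472/36173/(-15549773/36173) - 4887243 = -36173/15549773*(-39532472/36173) - 4887243 = 39532472/15549773 - 4887243 = -75995479713367/15549773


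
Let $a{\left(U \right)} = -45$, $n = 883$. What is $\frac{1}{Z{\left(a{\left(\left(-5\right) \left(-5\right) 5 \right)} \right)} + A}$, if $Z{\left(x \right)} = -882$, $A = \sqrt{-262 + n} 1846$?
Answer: $\frac{49}{117522984} + \frac{923 \sqrt{69}}{352568952} \approx 2.2163 \cdot 10^{-5}$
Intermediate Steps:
$A = 5538 \sqrt{69}$ ($A = \sqrt{-262 + 883} \cdot 1846 = \sqrt{621} \cdot 1846 = 3 \sqrt{69} \cdot 1846 = 5538 \sqrt{69} \approx 46002.0$)
$\frac{1}{Z{\left(a{\left(\left(-5\right) \left(-5\right) 5 \right)} \right)} + A} = \frac{1}{-882 + 5538 \sqrt{69}}$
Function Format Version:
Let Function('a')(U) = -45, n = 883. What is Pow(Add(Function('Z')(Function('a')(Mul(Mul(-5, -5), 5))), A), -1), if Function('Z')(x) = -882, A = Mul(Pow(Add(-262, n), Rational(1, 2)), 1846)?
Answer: Add(Rational(49, 117522984), Mul(Rational(923, 352568952), Pow(69, Rational(1, 2)))) ≈ 2.2163e-5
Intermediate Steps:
A = Mul(5538, Pow(69, Rational(1, 2))) (A = Mul(Pow(Add(-262, 883), Rational(1, 2)), 1846) = Mul(Pow(621, Rational(1, 2)), 1846) = Mul(Mul(3, Pow(69, Rational(1, 2))), 1846) = Mul(5538, Pow(69, Rational(1, 2))) ≈ 46002.)
Pow(Add(Function('Z')(Function('a')(Mul(Mul(-5, -5), 5))), A), -1) = Pow(Add(-882, Mul(5538, Pow(69, Rational(1, 2)))), -1)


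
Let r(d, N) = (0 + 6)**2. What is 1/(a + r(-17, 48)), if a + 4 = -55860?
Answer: -1/55828 ≈ -1.7912e-5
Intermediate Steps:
a = -55864 (a = -4 - 55860 = -55864)
r(d, N) = 36 (r(d, N) = 6**2 = 36)
1/(a + r(-17, 48)) = 1/(-55864 + 36) = 1/(-55828) = -1/55828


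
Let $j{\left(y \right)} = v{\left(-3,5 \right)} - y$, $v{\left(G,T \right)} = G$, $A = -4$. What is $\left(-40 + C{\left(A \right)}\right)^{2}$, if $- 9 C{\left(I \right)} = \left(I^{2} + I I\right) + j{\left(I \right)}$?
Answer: $\frac{17161}{9} \approx 1906.8$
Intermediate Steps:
$j{\left(y \right)} = -3 - y$
$C{\left(I \right)} = \frac{1}{3} - \frac{2 I^{2}}{9} + \frac{I}{9}$ ($C{\left(I \right)} = - \frac{\left(I^{2} + I I\right) - \left(3 + I\right)}{9} = - \frac{\left(I^{2} + I^{2}\right) - \left(3 + I\right)}{9} = - \frac{2 I^{2} - \left(3 + I\right)}{9} = - \frac{-3 - I + 2 I^{2}}{9} = \frac{1}{3} - \frac{2 I^{2}}{9} + \frac{I}{9}$)
$\left(-40 + C{\left(A \right)}\right)^{2} = \left(-40 + \left(\frac{1}{3} - \frac{2 \left(-4\right)^{2}}{9} + \frac{1}{9} \left(-4\right)\right)\right)^{2} = \left(-40 - \frac{11}{3}\right)^{2} = \left(- \frac{131}{3}\right)^{2} = \frac{17161}{9}$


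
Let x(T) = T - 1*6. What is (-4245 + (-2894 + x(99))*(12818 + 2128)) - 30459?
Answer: -41898450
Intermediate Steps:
x(T) = -6 + T (x(T) = T - 6 = -6 + T)
(-4245 + (-2894 + x(99))*(12818 + 2128)) - 30459 = (-4245 + (-2894 + (-6 + 99))*(12818 + 2128)) - 30459 = (-4245 + (-2894 + 93)*14946) - 30459 = (-4245 - 2801*14946) - 30459 = (-4245 - 41863746) - 30459 = -41867991 - 30459 = -41898450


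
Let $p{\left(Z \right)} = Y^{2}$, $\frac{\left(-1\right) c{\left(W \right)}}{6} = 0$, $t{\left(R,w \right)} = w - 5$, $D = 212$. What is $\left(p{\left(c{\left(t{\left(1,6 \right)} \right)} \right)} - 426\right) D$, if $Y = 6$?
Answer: $-82680$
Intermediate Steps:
$t{\left(R,w \right)} = -5 + w$
$c{\left(W \right)} = 0$ ($c{\left(W \right)} = \left(-6\right) 0 = 0$)
$p{\left(Z \right)} = 36$ ($p{\left(Z \right)} = 6^{2} = 36$)
$\left(p{\left(c{\left(t{\left(1,6 \right)} \right)} \right)} - 426\right) D = \left(36 - 426\right) 212 = \left(-390\right) 212 = -82680$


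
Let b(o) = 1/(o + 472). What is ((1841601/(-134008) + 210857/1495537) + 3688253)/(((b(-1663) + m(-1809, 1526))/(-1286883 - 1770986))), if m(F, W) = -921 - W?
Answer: 44131408952271168141406473/9575113541527408 ≈ 4.6090e+9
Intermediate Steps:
b(o) = 1/(472 + o)
((1841601/(-134008) + 210857/1495537) + 3688253)/(((b(-1663) + m(-1809, 1526))/(-1286883 - 1770986))) = ((1841601/(-134008) + 210857/1495537) + 3688253)/(((1/(472 - 1663) + (-921 - 1*1526))/(-1286883 - 1770986))) = ((1841601*(-1/134008) + 210857*(1/1495537)) + 3688253)/(((1/(-1191) + (-921 - 1526))/(-3057869))) = ((-1841601/134008 + 210857/1495537) + 3688253)/(((-1/1191 - 2447)*(-1/3057869))) = (-2725925909881/200413922296 + 3688253)/((-2914378/1191*(-1/3057869))) = 739174524224079007/(200413922296*(2914378/3641921979)) = (739174524224079007/200413922296)*(3641921979/2914378) = 44131408952271168141406473/9575113541527408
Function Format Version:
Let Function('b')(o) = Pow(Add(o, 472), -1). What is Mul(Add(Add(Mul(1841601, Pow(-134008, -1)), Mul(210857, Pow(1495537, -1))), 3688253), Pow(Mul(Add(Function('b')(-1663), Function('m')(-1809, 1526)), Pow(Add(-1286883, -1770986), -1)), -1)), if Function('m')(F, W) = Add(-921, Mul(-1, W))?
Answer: Rational(44131408952271168141406473, 9575113541527408) ≈ 4.6090e+9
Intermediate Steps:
Function('b')(o) = Pow(Add(472, o), -1)
Mul(Add(Add(Mul(1841601, Pow(-134008, -1)), Mul(210857, Pow(1495537, -1))), 3688253), Pow(Mul(Add(Function('b')(-1663), Function('m')(-1809, 1526)), Pow(Add(-1286883, -1770986), -1)), -1)) = Mul(Add(Add(Mul(1841601, Pow(-134008, -1)), Mul(210857, Pow(1495537, -1))), 3688253), Pow(Mul(Add(Pow(Add(472, -1663), -1), Add(-921, Mul(-1, 1526))), Pow(Add(-1286883, -1770986), -1)), -1)) = Mul(Add(Add(Mul(1841601, Rational(-1, 134008)), Mul(210857, Rational(1, 1495537))), 3688253), Pow(Mul(Add(Pow(-1191, -1), Add(-921, -1526)), Pow(-3057869, -1)), -1)) = Mul(Add(Add(Rational(-1841601, 134008), Rational(210857, 1495537)), 3688253), Pow(Mul(Add(Rational(-1, 1191), -2447), Rational(-1, 3057869)), -1)) = Mul(Add(Rational(-2725925909881, 200413922296), 3688253), Pow(Mul(Rational(-2914378, 1191), Rational(-1, 3057869)), -1)) = Mul(Rational(739174524224079007, 200413922296), Pow(Rational(2914378, 3641921979), -1)) = Mul(Rational(739174524224079007, 200413922296), Rational(3641921979, 2914378)) = Rational(44131408952271168141406473, 9575113541527408)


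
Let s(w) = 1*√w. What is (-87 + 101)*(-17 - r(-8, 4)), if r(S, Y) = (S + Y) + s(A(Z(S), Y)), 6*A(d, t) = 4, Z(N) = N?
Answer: -182 - 14*√6/3 ≈ -193.43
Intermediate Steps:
A(d, t) = ⅔ (A(d, t) = (⅙)*4 = ⅔)
s(w) = √w
r(S, Y) = S + Y + √6/3 (r(S, Y) = (S + Y) + √(⅔) = (S + Y) + √6/3 = S + Y + √6/3)
(-87 + 101)*(-17 - r(-8, 4)) = (-87 + 101)*(-17 - (-8 + 4 + √6/3)) = 14*(-17 - (-4 + √6/3)) = 14*(-17 + (4 - √6/3)) = 14*(-13 - √6/3) = -182 - 14*√6/3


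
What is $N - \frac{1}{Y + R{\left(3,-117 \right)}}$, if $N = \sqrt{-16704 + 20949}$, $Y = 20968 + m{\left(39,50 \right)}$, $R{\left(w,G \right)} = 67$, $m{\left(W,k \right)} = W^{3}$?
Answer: $- \frac{1}{80354} + \sqrt{4245} \approx 65.154$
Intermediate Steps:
$Y = 80287$ ($Y = 20968 + 39^{3} = 20968 + 59319 = 80287$)
$N = \sqrt{4245} \approx 65.154$
$N - \frac{1}{Y + R{\left(3,-117 \right)}} = \sqrt{4245} - \frac{1}{80287 + 67} = \sqrt{4245} - \frac{1}{80354} = - \frac{1}{80354} + \sqrt{4245}$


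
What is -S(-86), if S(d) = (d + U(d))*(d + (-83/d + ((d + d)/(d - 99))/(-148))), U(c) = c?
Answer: -100122366/6845 ≈ -14627.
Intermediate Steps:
S(d) = 2*d*(d - 83/d - d/(74*(-99 + d))) (S(d) = (d + d)*(d + (-83/d + ((d + d)/(d - 99))/(-148))) = (2*d)*(d + (-83/d + ((2*d)/(-99 + d))*(-1/148))) = (2*d)*(d + (-83/d + (2*d/(-99 + d))*(-1/148))) = (2*d)*(d + (-83/d - d/(74*(-99 + d)))) = (2*d)*(d - 83/d - d/(74*(-99 + d))) = 2*d*(d - 83/d - d/(74*(-99 + d))))
-S(-86) = -(608058 - 7327*(-86)² - 6142*(-86) + 74*(-86)³)/(37*(-99 - 86)) = -(608058 - 7327*7396 + 528212 + 74*(-636056))/(37*(-185)) = -(-1)*(608058 - 54190492 + 528212 - 47068144)/(37*185) = -(-1)*(-100122366)/(37*185) = -1*100122366/6845 = -100122366/6845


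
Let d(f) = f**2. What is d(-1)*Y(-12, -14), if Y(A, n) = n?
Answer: -14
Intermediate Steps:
d(-1)*Y(-12, -14) = (-1)**2*(-14) = 1*(-14) = -14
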